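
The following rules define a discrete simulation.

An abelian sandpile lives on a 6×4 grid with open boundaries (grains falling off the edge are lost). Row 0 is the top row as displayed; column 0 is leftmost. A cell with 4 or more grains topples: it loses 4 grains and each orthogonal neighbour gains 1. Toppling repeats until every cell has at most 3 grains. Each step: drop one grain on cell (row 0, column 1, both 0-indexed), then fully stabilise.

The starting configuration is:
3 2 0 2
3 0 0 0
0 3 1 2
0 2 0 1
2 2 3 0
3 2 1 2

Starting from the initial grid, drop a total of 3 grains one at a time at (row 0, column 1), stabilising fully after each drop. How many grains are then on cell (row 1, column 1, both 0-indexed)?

2

[0] 3 2 0 2
3 0 0 0
0 3 1 2
0 2 0 1
2 2 3 0
3 2 1 2
[1] 3 3 0 2
3 0 0 0
0 3 1 2
0 2 0 1
2 2 3 0
3 2 1 2
[2] 1 1 1 2
0 2 0 0
1 3 1 2
0 2 0 1
2 2 3 0
3 2 1 2
[3] 1 2 1 2
0 2 0 0
1 3 1 2
0 2 0 1
2 2 3 0
3 2 1 2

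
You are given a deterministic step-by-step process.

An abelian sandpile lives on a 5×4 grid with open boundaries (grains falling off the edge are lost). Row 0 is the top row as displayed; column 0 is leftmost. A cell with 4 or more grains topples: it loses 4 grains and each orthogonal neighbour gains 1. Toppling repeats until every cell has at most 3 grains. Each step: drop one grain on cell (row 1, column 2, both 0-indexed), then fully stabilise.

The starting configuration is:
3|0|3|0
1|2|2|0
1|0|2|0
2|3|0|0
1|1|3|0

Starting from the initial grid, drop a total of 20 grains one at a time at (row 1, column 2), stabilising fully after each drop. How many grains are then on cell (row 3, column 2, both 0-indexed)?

gen 0: 3|0|3|0
1|2|2|0
1|0|2|0
2|3|0|0
1|1|3|0
gen 1: 3|0|3|0
1|2|3|0
1|0|2|0
2|3|0|0
1|1|3|0
gen 2: 3|1|0|1
1|3|1|1
1|0|3|0
2|3|0|0
1|1|3|0
gen 3: 3|1|0|1
1|3|2|1
1|0|3|0
2|3|0|0
1|1|3|0
gen 4: 3|1|0|1
1|3|3|1
1|0|3|0
2|3|0|0
1|1|3|0
gen 5: 3|2|1|1
2|0|2|2
1|2|0|1
2|3|1|0
1|1|3|0
gen 6: 3|2|1|1
2|0|3|2
1|2|0|1
2|3|1|0
1|1|3|0
gen 7: 3|2|2|1
2|1|0|3
1|2|1|1
2|3|1|0
1|1|3|0
gen 8: 3|2|2|1
2|1|1|3
1|2|1|1
2|3|1|0
1|1|3|0
gen 9: 3|2|2|1
2|1|2|3
1|2|1|1
2|3|1|0
1|1|3|0
gen 10: 3|2|2|1
2|1|3|3
1|2|1|1
2|3|1|0
1|1|3|0
gen 11: 3|2|3|2
2|2|1|0
1|2|2|2
2|3|1|0
1|1|3|0
gen 12: 3|2|3|2
2|2|2|0
1|2|2|2
2|3|1|0
1|1|3|0
gen 13: 3|2|3|2
2|2|3|0
1|2|2|2
2|3|1|0
1|1|3|0
gen 14: 3|3|0|3
2|3|1|1
1|2|3|2
2|3|1|0
1|1|3|0
gen 15: 3|3|0|3
2|3|2|1
1|2|3|2
2|3|1|0
1|1|3|0
gen 16: 3|3|0|3
2|3|3|1
1|2|3|2
2|3|1|0
1|1|3|0
gen 17: 1|1|2|3
0|3|2|2
3|1|1|3
3|0|3|0
1|2|3|0
gen 18: 1|1|2|3
0|3|3|2
3|1|1|3
3|0|3|0
1|2|3|0
gen 19: 1|2|3|3
1|0|1|3
3|2|2|3
3|0|3|0
1|2|3|0
gen 20: 1|2|3|3
1|0|2|3
3|2|2|3
3|0|3|0
1|2|3|0

3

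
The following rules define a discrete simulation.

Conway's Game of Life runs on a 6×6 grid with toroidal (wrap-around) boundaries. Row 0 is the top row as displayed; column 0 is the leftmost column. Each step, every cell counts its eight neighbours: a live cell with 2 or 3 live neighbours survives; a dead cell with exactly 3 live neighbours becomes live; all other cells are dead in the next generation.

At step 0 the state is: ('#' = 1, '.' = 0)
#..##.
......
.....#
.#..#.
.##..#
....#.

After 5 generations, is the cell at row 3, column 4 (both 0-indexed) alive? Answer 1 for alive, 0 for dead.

1

0) #..##.
......
.....#
.#..#.
.##..#
....#.
1) ...###
....##
......
.##.##
######
###.#.
2) .##...
...#.#
#..#..
......
......
......
3) ..#...
##.##.
....#.
......
......
......
4) .###..
.#####
...###
......
......
......
5) ##....
.#...#
#....#
....#.
......
..#...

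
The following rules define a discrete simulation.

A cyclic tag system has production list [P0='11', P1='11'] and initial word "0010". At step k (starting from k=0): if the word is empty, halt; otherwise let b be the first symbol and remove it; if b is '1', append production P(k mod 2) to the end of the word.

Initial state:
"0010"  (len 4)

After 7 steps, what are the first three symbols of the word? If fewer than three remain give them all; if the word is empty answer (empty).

step 0: "0010"  (len 4)
step 1: "010"  (len 3)
step 2: "10"  (len 2)
step 3: "011"  (len 3)
step 4: "11"  (len 2)
step 5: "111"  (len 3)
step 6: "1111"  (len 4)
step 7: "11111"  (len 5)

111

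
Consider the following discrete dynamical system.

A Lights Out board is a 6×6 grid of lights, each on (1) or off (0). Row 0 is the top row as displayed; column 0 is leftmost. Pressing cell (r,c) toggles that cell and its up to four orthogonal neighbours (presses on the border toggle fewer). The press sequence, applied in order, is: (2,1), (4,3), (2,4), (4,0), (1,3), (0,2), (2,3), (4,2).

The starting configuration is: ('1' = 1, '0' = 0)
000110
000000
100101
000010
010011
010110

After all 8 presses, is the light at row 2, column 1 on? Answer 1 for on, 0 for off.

1

gen 0: 000110
000000
100101
000010
010011
010110
gen 1: 000110
010000
011101
010010
010011
010110
gen 2: 000110
010000
011101
010110
011101
010010
gen 3: 000110
010010
011010
010100
011101
010010
gen 4: 000110
010010
011010
110100
101101
110010
gen 5: 000010
011100
011110
110100
101101
110010
gen 6: 011110
010100
011110
110100
101101
110010
gen 7: 011110
010000
010000
110000
101101
110010
gen 8: 011110
010000
010000
111000
110001
111010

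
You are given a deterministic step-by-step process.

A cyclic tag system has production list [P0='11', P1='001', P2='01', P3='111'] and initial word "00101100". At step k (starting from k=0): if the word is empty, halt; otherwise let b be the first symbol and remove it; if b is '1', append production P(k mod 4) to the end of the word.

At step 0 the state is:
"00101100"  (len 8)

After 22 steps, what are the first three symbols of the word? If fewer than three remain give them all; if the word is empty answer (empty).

k=0  "00101100"  (len 8)
k=1  "0101100"  (len 7)
k=2  "101100"  (len 6)
k=3  "0110001"  (len 7)
k=4  "110001"  (len 6)
k=5  "1000111"  (len 7)
k=6  "000111001"  (len 9)
k=7  "00111001"  (len 8)
k=8  "0111001"  (len 7)
k=9  "111001"  (len 6)
k=10  "11001001"  (len 8)
k=11  "100100101"  (len 9)
k=12  "00100101111"  (len 11)
k=13  "0100101111"  (len 10)
k=14  "100101111"  (len 9)
k=15  "0010111101"  (len 10)
k=16  "010111101"  (len 9)
k=17  "10111101"  (len 8)
k=18  "0111101001"  (len 10)
k=19  "111101001"  (len 9)
k=20  "11101001111"  (len 11)
k=21  "110100111111"  (len 12)
k=22  "10100111111001"  (len 14)

101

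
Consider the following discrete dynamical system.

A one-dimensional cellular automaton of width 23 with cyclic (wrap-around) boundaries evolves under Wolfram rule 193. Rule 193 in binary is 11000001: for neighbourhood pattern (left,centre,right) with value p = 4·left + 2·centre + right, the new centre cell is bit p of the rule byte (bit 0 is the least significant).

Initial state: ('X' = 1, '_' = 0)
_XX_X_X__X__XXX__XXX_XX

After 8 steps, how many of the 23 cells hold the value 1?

10

t=0: _XX_X_X__X__XXX__XXX_XX
t=1: __X__________XX___XX__X
t=2: ____XXXXXXXX__X_X__X___
t=3: XXX__XXXXXXX_________XX
t=4: XXX___XXXXXX_XXXXXXX__X
t=5: XXX_X__XXXXX__XXXXXX___
t=6: _XX_____XXXX___XXXXX_X_
t=7: __X_XXX__XXX_X__XXXX___
t=8: X____XX___XX_____XXX_XX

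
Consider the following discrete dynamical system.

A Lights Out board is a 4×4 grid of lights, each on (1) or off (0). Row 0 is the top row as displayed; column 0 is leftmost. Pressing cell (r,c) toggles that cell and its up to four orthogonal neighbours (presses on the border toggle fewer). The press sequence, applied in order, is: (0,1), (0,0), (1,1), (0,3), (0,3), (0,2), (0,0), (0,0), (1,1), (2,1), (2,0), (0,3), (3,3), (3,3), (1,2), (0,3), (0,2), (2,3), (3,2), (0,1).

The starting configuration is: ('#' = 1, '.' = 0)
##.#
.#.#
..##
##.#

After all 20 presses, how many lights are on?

9

[0] ##.#
.#.#
..##
##.#
[1] ..##
...#
..##
##.#
[2] ####
#..#
..##
##.#
[3] #.##
.###
.###
##.#
[4] #...
.##.
.###
##.#
[5] #.##
.###
.###
##.#
[6] ##..
.#.#
.###
##.#
[7] ....
##.#
.###
##.#
[8] ##..
.#.#
.###
##.#
[9] #...
#.##
..##
##.#
[10] #...
####
##.#
#..#
[11] #...
.###
...#
...#
[12] #.##
.##.
...#
...#
[13] #.##
.##.
....
..#.
[14] #.##
.##.
...#
...#
[15] #..#
...#
..##
...#
[16] #.#.
....
..##
...#
[17] ##.#
..#.
..##
...#
[18] ##.#
..##
....
....
[19] ##.#
..##
..#.
.###
[20] ..##
.###
..#.
.###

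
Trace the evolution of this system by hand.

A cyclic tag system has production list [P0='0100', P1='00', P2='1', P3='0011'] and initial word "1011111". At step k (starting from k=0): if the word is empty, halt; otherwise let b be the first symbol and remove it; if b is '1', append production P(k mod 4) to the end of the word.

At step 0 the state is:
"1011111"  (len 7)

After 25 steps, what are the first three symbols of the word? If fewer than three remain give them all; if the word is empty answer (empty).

k=0  "1011111"  (len 7)
k=1  "0111110100"  (len 10)
k=2  "111110100"  (len 9)
k=3  "111101001"  (len 9)
k=4  "111010010011"  (len 12)
k=5  "110100100110100"  (len 15)
k=6  "1010010011010000"  (len 16)
k=7  "0100100110100001"  (len 16)
k=8  "100100110100001"  (len 15)
k=9  "001001101000010100"  (len 18)
k=10  "01001101000010100"  (len 17)
k=11  "1001101000010100"  (len 16)
k=12  "0011010000101000011"  (len 19)
k=13  "011010000101000011"  (len 18)
k=14  "11010000101000011"  (len 17)
k=15  "10100001010000111"  (len 17)
k=16  "01000010100001110011"  (len 20)
k=17  "1000010100001110011"  (len 19)
k=18  "00001010000111001100"  (len 20)
k=19  "0001010000111001100"  (len 19)
k=20  "001010000111001100"  (len 18)
k=21  "01010000111001100"  (len 17)
k=22  "1010000111001100"  (len 16)
k=23  "0100001110011001"  (len 16)
k=24  "100001110011001"  (len 15)
k=25  "000011100110010100"  (len 18)

000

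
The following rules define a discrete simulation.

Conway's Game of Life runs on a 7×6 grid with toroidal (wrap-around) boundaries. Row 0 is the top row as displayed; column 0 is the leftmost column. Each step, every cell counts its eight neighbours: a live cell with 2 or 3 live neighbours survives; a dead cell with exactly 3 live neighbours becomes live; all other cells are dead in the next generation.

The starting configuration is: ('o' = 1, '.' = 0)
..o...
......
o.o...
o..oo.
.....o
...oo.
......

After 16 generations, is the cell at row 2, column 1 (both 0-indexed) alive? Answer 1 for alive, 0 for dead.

0

step 0: ..o...
......
o.o...
o..oo.
.....o
...oo.
......
step 1: ......
.o....
.o.o.o
oo.oo.
.....o
....o.
...o..
step 2: ......
o.o...
.o.o.o
.o.o..
o..o.o
....o.
......
step 3: ......
ooo...
.o.oo.
.o.o.o
o.oo.o
....oo
......
step 4: .o....
oooo..
...ooo
.o...o
.ooo..
o..ooo
......
step 5: oo....
oo.o.o
...o.o
.o...o
.o.o..
oo.ooo
o...oo
step 6: ..o...
.o...o
.o...o
......
.o.o..
.o.o..
..oo..
step 7: .ooo..
.oo...
......
o.o...
......
.o.oo.
.o.o..
step 8: o..o..
.o.o..
..o...
......
.ooo..
...oo.
oo....
step 9: o.....
.o.o..
..o...
.o.o..
..ooo.
o..oo.
oooooo
step 10: ......
.oo...
.o.o..
.o..o.
.o...o
o.....
..o...
step 11: .oo...
.oo...
oo.o..
.o..o.
.o...o
oo....
......
step 12: .oo...
...o..
o..o..
.o..oo
.oo..o
oo....
o.o...
step 13: .ooo..
.o.o..
o.oo.o
.o.ooo
..o.oo
.....o
o.o...
step 14: o..o..
......
.....o
.o....
..o...
oo.ooo
o.oo..
step 15: .ooo..
......
......
......
..oooo
o...oo
......
step 16: ..o...
..o...
......
...oo.
o..o..
o.....
oooooo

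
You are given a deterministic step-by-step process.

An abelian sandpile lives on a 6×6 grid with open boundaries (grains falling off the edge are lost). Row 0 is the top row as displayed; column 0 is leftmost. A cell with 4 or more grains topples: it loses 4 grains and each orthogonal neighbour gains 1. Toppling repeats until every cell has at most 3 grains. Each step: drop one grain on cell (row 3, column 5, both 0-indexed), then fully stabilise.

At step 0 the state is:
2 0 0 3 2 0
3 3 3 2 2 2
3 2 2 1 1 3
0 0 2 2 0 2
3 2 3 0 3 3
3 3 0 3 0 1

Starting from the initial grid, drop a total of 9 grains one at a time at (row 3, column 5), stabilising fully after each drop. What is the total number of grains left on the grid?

68

gen 0: 2 0 0 3 2 0
3 3 3 2 2 2
3 2 2 1 1 3
0 0 2 2 0 2
3 2 3 0 3 3
3 3 0 3 0 1
gen 1: 2 0 0 3 2 0
3 3 3 2 2 2
3 2 2 1 1 3
0 0 2 2 0 3
3 2 3 0 3 3
3 3 0 3 0 1
gen 2: 2 0 0 3 2 0
3 3 3 2 2 3
3 2 2 1 2 0
0 0 2 2 2 2
3 2 3 1 0 1
3 3 0 3 1 2
gen 3: 2 0 0 3 2 0
3 3 3 2 2 3
3 2 2 1 2 0
0 0 2 2 2 3
3 2 3 1 0 1
3 3 0 3 1 2
gen 4: 2 0 0 3 2 0
3 3 3 2 2 3
3 2 2 1 2 1
0 0 2 2 3 0
3 2 3 1 0 2
3 3 0 3 1 2
gen 5: 2 0 0 3 2 0
3 3 3 2 2 3
3 2 2 1 2 1
0 0 2 2 3 1
3 2 3 1 0 2
3 3 0 3 1 2
gen 6: 2 0 0 3 2 0
3 3 3 2 2 3
3 2 2 1 2 1
0 0 2 2 3 2
3 2 3 1 0 2
3 3 0 3 1 2
gen 7: 2 0 0 3 2 0
3 3 3 2 2 3
3 2 2 1 2 1
0 0 2 2 3 3
3 2 3 1 0 2
3 3 0 3 1 2
gen 8: 2 0 0 3 2 0
3 3 3 2 2 3
3 2 2 1 3 2
0 0 2 3 0 1
3 2 3 1 1 3
3 3 0 3 1 2
gen 9: 2 0 0 3 2 0
3 3 3 2 2 3
3 2 2 1 3 2
0 0 2 3 0 2
3 2 3 1 1 3
3 3 0 3 1 2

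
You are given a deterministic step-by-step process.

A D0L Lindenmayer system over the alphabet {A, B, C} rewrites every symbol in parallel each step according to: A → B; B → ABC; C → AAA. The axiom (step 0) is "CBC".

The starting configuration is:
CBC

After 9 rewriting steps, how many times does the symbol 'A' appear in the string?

gen 0: CBC
gen 1: AAAABCAAA
gen 2: BBBBABCAAABBB
gen 3: ABCABCABCABCBABCAAABBBABCABCABC
gen 4: BABCAAABABCAAABABCAAABABCAAAABCBABCAAABBBABCABCABCBABCAAABABCAAABABCAAA
gen 5: ABCBABCAAABBBABCBABCAAABBBABCBABCAAABBBABCBABCAAABBBBABCAA…BCAAABABCAAABABCAAAABCBABCAAABBBABCBABCAAABBBABCBABCAAABBB  (len 141)
gen 6: BABCAAAABCBABCAAABBBABCABCABCBABCAAAABCBABCAAABBBABCABCABC…BABCAAAABCBABCAAABBBABCABCABCBABCAAAABCBABCAAABBBABCABCABC  (len 305)
gen 7: ABCBABCAAABBBBABCAAAABCBABCAAABBBABCABCABCBABCAAABABCAAABA…BCAAABBBBABCAAAABCBABCAAABBBABCABCABCBABCAAABABCAAABABCAAA  (len 659)
gen 8: BABCAAAABCBABCAAABBBABCABCABCABCBABCAAABBBBABCAAAABCBABCAA…BCAAABABCAAABABCAAAABCBABCAAABBBABCBABCAAABBBABCBABCAAABBB  (len 1387)
gen 9: ABCBABCAAABBBBABCAAAABCBABCAAABBBABCABCABCBABCAAABABCAAABA…BABCAAAABCBABCAAABBBABCABCABCBABCAAAABCBABCAAABBBABCABCABC  (len 2961)

1279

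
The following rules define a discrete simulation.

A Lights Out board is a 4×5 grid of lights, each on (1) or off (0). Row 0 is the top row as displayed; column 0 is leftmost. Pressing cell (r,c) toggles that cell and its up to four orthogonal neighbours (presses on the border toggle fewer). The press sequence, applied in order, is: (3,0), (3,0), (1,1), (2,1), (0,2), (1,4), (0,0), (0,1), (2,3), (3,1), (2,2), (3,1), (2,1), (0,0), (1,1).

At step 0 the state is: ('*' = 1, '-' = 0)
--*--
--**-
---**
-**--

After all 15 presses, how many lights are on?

step 0: --*--
--**-
---**
-**--
step 1: --*--
--**-
*--**
*-*--
step 2: --*--
--**-
---**
-**--
step 3: -**--
**-*-
-*-**
-**--
step 4: -**--
*--*-
*-***
--*--
step 5: ---*-
*-**-
*-***
--*--
step 6: ---**
*-*-*
*-**-
--*--
step 7: **-**
--*-*
*-**-
--*--
step 8: --***
-**-*
*-**-
--*--
step 9: --***
-****
*---*
--**-
step 10: --***
-****
**--*
**-*-
step 11: --***
-*-**
*-***
****-
step 12: --***
-*-**
*****
---*-
step 13: --***
---**
---**
-*-*-
step 14: *****
*--**
---**
-*-*-
step 15: *-***
-****
-*-**
-*-*-

13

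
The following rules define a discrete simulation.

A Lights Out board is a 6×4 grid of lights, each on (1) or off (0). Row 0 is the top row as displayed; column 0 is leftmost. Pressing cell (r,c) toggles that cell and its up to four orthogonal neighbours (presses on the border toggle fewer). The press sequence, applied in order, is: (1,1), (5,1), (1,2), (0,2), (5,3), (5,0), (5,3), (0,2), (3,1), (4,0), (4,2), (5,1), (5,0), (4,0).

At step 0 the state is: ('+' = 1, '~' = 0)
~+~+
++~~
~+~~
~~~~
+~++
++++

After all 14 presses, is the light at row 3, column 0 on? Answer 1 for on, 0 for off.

1

k=0  ~+~+
++~~
~+~~
~~~~
+~++
++++
k=1  ~~~+
~~+~
~~~~
~~~~
+~++
++++
k=2  ~~~+
~~+~
~~~~
~~~~
++++
~~~+
k=3  ~~++
~+~+
~~+~
~~~~
++++
~~~+
k=4  ~+~~
~+++
~~+~
~~~~
++++
~~~+
k=5  ~+~~
~+++
~~+~
~~~~
+++~
~~+~
k=6  ~+~~
~+++
~~+~
~~~~
~++~
+++~
k=7  ~+~~
~+++
~~+~
~~~~
~+++
++~+
k=8  ~~++
~+~+
~~+~
~~~~
~+++
++~+
k=9  ~~++
~+~+
~++~
+++~
~~++
++~+
k=10  ~~++
~+~+
~++~
~++~
++++
~+~+
k=11  ~~++
~+~+
~++~
~+~~
+~~~
~+++
k=12  ~~++
~+~+
~++~
~+~~
++~~
+~~+
k=13  ~~++
~+~+
~++~
~+~~
~+~~
~+~+
k=14  ~~++
~+~+
~++~
++~~
+~~~
++~+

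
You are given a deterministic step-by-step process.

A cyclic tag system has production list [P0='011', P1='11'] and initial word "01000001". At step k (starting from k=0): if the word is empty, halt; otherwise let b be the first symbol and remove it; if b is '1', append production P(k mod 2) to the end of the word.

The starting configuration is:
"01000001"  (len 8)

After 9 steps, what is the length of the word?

k=0  "01000001"  (len 8)
k=1  "1000001"  (len 7)
k=2  "00000111"  (len 8)
k=3  "0000111"  (len 7)
k=4  "000111"  (len 6)
k=5  "00111"  (len 5)
k=6  "0111"  (len 4)
k=7  "111"  (len 3)
k=8  "1111"  (len 4)
k=9  "111011"  (len 6)

6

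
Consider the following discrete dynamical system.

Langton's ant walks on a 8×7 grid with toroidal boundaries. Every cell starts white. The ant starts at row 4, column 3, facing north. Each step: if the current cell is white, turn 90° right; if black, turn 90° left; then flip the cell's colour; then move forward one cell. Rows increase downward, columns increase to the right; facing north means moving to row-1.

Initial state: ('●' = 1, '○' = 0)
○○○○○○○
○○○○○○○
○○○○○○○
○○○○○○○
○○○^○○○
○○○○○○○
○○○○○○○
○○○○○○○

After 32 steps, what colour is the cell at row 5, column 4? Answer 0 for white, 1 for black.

1

0) ○○○○○○○
○○○○○○○
○○○○○○○
○○○○○○○
○○○^○○○
○○○○○○○
○○○○○○○
○○○○○○○
1) ○○○○○○○
○○○○○○○
○○○○○○○
○○○○○○○
○○○●>○○
○○○○○○○
○○○○○○○
○○○○○○○
2) ○○○○○○○
○○○○○○○
○○○○○○○
○○○○○○○
○○○●●○○
○○○○v○○
○○○○○○○
○○○○○○○
3) ○○○○○○○
○○○○○○○
○○○○○○○
○○○○○○○
○○○●●○○
○○○<●○○
○○○○○○○
○○○○○○○
4) ○○○○○○○
○○○○○○○
○○○○○○○
○○○○○○○
○○○^●○○
○○○●●○○
○○○○○○○
○○○○○○○
5) ○○○○○○○
○○○○○○○
○○○○○○○
○○○○○○○
○○<○●○○
○○○●●○○
○○○○○○○
○○○○○○○
6) ○○○○○○○
○○○○○○○
○○○○○○○
○○^○○○○
○○●○●○○
○○○●●○○
○○○○○○○
○○○○○○○
7) ○○○○○○○
○○○○○○○
○○○○○○○
○○●>○○○
○○●○●○○
○○○●●○○
○○○○○○○
○○○○○○○
8) ○○○○○○○
○○○○○○○
○○○○○○○
○○●●○○○
○○●v●○○
○○○●●○○
○○○○○○○
○○○○○○○
9) ○○○○○○○
○○○○○○○
○○○○○○○
○○●●○○○
○○<●●○○
○○○●●○○
○○○○○○○
○○○○○○○
10) ○○○○○○○
○○○○○○○
○○○○○○○
○○●●○○○
○○○●●○○
○○v●●○○
○○○○○○○
○○○○○○○
11) ○○○○○○○
○○○○○○○
○○○○○○○
○○●●○○○
○○○●●○○
○<●●●○○
○○○○○○○
○○○○○○○
12) ○○○○○○○
○○○○○○○
○○○○○○○
○○●●○○○
○^○●●○○
○●●●●○○
○○○○○○○
○○○○○○○
13) ○○○○○○○
○○○○○○○
○○○○○○○
○○●●○○○
○●>●●○○
○●●●●○○
○○○○○○○
○○○○○○○
14) ○○○○○○○
○○○○○○○
○○○○○○○
○○●●○○○
○●●●●○○
○●v●●○○
○○○○○○○
○○○○○○○
15) ○○○○○○○
○○○○○○○
○○○○○○○
○○●●○○○
○●●●●○○
○●○>●○○
○○○○○○○
○○○○○○○
16) ○○○○○○○
○○○○○○○
○○○○○○○
○○●●○○○
○●●^●○○
○●○○●○○
○○○○○○○
○○○○○○○
17) ○○○○○○○
○○○○○○○
○○○○○○○
○○●●○○○
○●<○●○○
○●○○●○○
○○○○○○○
○○○○○○○
18) ○○○○○○○
○○○○○○○
○○○○○○○
○○●●○○○
○●○○●○○
○●v○●○○
○○○○○○○
○○○○○○○
19) ○○○○○○○
○○○○○○○
○○○○○○○
○○●●○○○
○●○○●○○
○<●○●○○
○○○○○○○
○○○○○○○
20) ○○○○○○○
○○○○○○○
○○○○○○○
○○●●○○○
○●○○●○○
○○●○●○○
○v○○○○○
○○○○○○○
21) ○○○○○○○
○○○○○○○
○○○○○○○
○○●●○○○
○●○○●○○
○○●○●○○
<●○○○○○
○○○○○○○
22) ○○○○○○○
○○○○○○○
○○○○○○○
○○●●○○○
○●○○●○○
^○●○●○○
●●○○○○○
○○○○○○○
23) ○○○○○○○
○○○○○○○
○○○○○○○
○○●●○○○
○●○○●○○
●>●○●○○
●●○○○○○
○○○○○○○
24) ○○○○○○○
○○○○○○○
○○○○○○○
○○●●○○○
○●○○●○○
●●●○●○○
●v○○○○○
○○○○○○○
25) ○○○○○○○
○○○○○○○
○○○○○○○
○○●●○○○
○●○○●○○
●●●○●○○
●○>○○○○
○○○○○○○
26) ○○○○○○○
○○○○○○○
○○○○○○○
○○●●○○○
○●○○●○○
●●●○●○○
●○●○○○○
○○v○○○○
27) ○○○○○○○
○○○○○○○
○○○○○○○
○○●●○○○
○●○○●○○
●●●○●○○
●○●○○○○
○<●○○○○
28) ○○○○○○○
○○○○○○○
○○○○○○○
○○●●○○○
○●○○●○○
●●●○●○○
●^●○○○○
○●●○○○○
29) ○○○○○○○
○○○○○○○
○○○○○○○
○○●●○○○
○●○○●○○
●●●○●○○
●●>○○○○
○●●○○○○
30) ○○○○○○○
○○○○○○○
○○○○○○○
○○●●○○○
○●○○●○○
●●^○●○○
●●○○○○○
○●●○○○○
31) ○○○○○○○
○○○○○○○
○○○○○○○
○○●●○○○
○●○○●○○
●<○○●○○
●●○○○○○
○●●○○○○
32) ○○○○○○○
○○○○○○○
○○○○○○○
○○●●○○○
○●○○●○○
●○○○●○○
●v○○○○○
○●●○○○○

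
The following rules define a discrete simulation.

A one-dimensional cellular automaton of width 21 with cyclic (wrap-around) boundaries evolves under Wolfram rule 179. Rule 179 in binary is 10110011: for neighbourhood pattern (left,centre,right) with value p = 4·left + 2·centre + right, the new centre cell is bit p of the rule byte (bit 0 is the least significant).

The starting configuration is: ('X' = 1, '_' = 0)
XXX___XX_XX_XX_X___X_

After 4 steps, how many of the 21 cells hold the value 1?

[0] XXX___XX_XX_XX_X___X_
[1] _X_XXX__X__X__X_XXX_X
[2] X_X_X_XX_XX_XX_X_X_X_
[3] _X_X_X__X__X__X_X_X_X
[4] X_X_X_XX_XX_XX_X_X_X_

12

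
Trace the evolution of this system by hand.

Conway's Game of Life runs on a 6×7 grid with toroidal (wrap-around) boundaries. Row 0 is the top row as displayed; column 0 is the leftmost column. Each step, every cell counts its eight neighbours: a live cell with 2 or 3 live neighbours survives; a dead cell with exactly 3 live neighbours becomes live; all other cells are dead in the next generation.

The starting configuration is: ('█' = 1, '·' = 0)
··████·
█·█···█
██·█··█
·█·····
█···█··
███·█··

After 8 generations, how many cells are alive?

k=0  ··████·
█·█···█
██·█··█
·█·····
█···█··
███·█··
k=1  ····██·
·······
······█
·██···█
█·██···
█·█···█
k=2  ·····██
·····█·
█······
·███··█
···█···
█·█·███
k=3  █······
·····█·
███···█
████···
·······
█··██··
k=4  ····█·█
·······
···█··█
···█··█
█···█··
·······
k=5  ·······
·····█·
·······
█··████
·······
·····█·
k=6  ·······
·······
·······
····███
·······
·······
k=7  ·······
·······
·····█·
·····█·
·····█·
·······
k=8  ·······
·······
·······
····███
·······
·······

3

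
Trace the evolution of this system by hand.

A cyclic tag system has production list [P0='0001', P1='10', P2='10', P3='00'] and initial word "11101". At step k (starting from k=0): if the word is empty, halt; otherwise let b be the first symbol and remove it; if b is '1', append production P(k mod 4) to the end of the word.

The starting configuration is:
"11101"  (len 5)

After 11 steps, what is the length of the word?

t=0: "11101"  (len 5)
t=1: "11010001"  (len 8)
t=2: "101000110"  (len 9)
t=3: "0100011010"  (len 10)
t=4: "100011010"  (len 9)
t=5: "000110100001"  (len 12)
t=6: "00110100001"  (len 11)
t=7: "0110100001"  (len 10)
t=8: "110100001"  (len 9)
t=9: "101000010001"  (len 12)
t=10: "0100001000110"  (len 13)
t=11: "100001000110"  (len 12)

12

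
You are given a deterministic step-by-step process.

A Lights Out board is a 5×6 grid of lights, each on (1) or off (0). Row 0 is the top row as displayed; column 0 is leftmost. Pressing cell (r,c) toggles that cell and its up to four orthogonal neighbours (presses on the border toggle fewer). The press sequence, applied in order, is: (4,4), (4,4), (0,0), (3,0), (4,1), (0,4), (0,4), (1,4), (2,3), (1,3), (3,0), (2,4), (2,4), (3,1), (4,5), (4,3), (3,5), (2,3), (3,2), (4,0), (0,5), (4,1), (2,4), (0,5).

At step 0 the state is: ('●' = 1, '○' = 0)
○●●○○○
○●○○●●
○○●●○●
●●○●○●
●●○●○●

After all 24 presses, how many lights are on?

step 0: ○●●○○○
○●○○●●
○○●●○●
●●○●○●
●●○●○●
step 1: ○●●○○○
○●○○●●
○○●●○●
●●○●●●
●●○○●○
step 2: ○●●○○○
○●○○●●
○○●●○●
●●○●○●
●●○●○●
step 3: ●○●○○○
●●○○●●
○○●●○●
●●○●○●
●●○●○●
step 4: ●○●○○○
●●○○●●
●○●●○●
○○○●○●
○●○●○●
step 5: ●○●○○○
●●○○●●
●○●●○●
○●○●○●
●○●●○●
step 6: ●○●●●●
●●○○○●
●○●●○●
○●○●○●
●○●●○●
step 7: ●○●○○○
●●○○●●
●○●●○●
○●○●○●
●○●●○●
step 8: ●○●○●○
●●○●○○
●○●●●●
○●○●○●
●○●●○●
step 9: ●○●○●○
●●○○○○
●○○○○●
○●○○○●
●○●●○●
step 10: ●○●●●○
●●●●●○
●○○●○●
○●○○○●
●○●●○●
step 11: ●○●●●○
●●●●●○
○○○●○●
●○○○○●
○○●●○●
step 12: ●○●●●○
●●●●○○
○○○○●○
●○○○●●
○○●●○●
step 13: ●○●●●○
●●●●●○
○○○●○●
●○○○○●
○○●●○●
step 14: ●○●●●○
●●●●●○
○●○●○●
○●●○○●
○●●●○●
step 15: ●○●●●○
●●●●●○
○●○●○●
○●●○○○
○●●●●○
step 16: ●○●●●○
●●●●●○
○●○●○●
○●●●○○
○●○○○○
step 17: ●○●●●○
●●●●●○
○●○●○○
○●●●●●
○●○○○●
step 18: ●○●●●○
●●●○●○
○●●○●○
○●●○●●
○●○○○●
step 19: ●○●●●○
●●●○●○
○●○○●○
○○○●●●
○●●○○●
step 20: ●○●●●○
●●●○●○
○●○○●○
●○○●●●
●○●○○●
step 21: ●○●●○●
●●●○●●
○●○○●○
●○○●●●
●○●○○●
step 22: ●○●●○●
●●●○●●
○●○○●○
●●○●●●
○●○○○●
step 23: ●○●●○●
●●●○○●
○●○●○●
●●○●○●
○●○○○●
step 24: ●○●●●○
●●●○○○
○●○●○●
●●○●○●
○●○○○●

16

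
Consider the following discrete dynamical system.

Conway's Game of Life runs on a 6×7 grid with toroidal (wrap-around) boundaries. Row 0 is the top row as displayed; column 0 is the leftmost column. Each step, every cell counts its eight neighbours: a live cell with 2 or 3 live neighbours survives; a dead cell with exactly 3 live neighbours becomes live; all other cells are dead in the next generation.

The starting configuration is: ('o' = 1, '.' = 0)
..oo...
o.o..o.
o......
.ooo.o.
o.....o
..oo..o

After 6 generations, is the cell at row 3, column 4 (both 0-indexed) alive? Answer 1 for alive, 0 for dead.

k=0  ..oo...
o.o..o.
o......
.ooo.o.
o.....o
..oo..o
k=1  ....o.o
..oo..o
o..oo..
.oo....
o...ooo
oooo..o
k=2  ....o.o
o.o...o
o...o..
.oo....
....oo.
.ooo...
k=3  .....oo
oo.o..o
o.oo..o
.o.ooo.
....o..
..oo...
k=4  .o.oooo
.o.oo..
.......
oo...oo
.....o.
...ooo.
k=5  o.....o
o..o...
.oo.ooo
o....oo
o......
..oo...
k=6  oooo..o
..ooo..
.oooo..
....o..
oo.....
oo....o

1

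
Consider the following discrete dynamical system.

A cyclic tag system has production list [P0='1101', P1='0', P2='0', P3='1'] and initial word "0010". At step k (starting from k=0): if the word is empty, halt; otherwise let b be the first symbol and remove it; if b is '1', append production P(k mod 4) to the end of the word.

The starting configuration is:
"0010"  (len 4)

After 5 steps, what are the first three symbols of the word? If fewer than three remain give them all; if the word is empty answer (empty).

(empty)

t=0: "0010"  (len 4)
t=1: "010"  (len 3)
t=2: "10"  (len 2)
t=3: "00"  (len 2)
t=4: "0"  (len 1)
t=5: (halted — word empty)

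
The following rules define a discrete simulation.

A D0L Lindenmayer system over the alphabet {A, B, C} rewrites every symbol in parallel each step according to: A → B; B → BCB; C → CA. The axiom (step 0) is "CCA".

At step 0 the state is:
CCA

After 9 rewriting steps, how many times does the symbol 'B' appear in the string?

t=0: CCA
t=1: CACAB
t=2: CABCABBCB
t=3: CABBCBCABBCBBCBCABCB
t=4: CABBCBBCBCABCBCABBCBBCBCABCBBCBCABCBCABBCBCABCB
t=5: CABBCBBCBCABCBBCBCABCBCABBCBCABCBCABBCBBCBCABCBBCBCABCBCABBCBCABCBBCBCABCBCABBCBCABCBCABBCBBCBCABCBCABBCBCABCB
t=6: CABBCBBCBCABCBBCBCABCBCABBCBCABCBBCBCABCBCABBCBCABCBCABBCB…CABBCBBCBCABCBBCBCABCBCABBCBCABCBCABBCBBCBCABCBCABBCBCABCB  (len 256)
t=7: CABBCBBCBCABCBBCBCABCBCABBCBCABCBBCBCABCBCABBCBCABCBCABBCB…CABBCBBCBCABCBBCBCABCBCABBCBCABCBCABBCBBCBCABCBCABBCBCABCB  (len 595)
t=8: CABBCBBCBCABCBBCBCABCBCABBCBCABCBBCBCABCBCABBCBCABCBCABBCB…CABBCBBCBCABCBBCBCABCBCABBCBCABCBCABBCBBCBCABCBCABBCBCABCB  (len 1383)
t=9: CABBCBBCBCABCBBCBCABCBCABBCBCABCBBCBCABCBCABBCBCABCBCABBCB…CABBCBBCBCABCBBCBCABCBCABBCBCABCBCABBCBBCBCABCBCABBCBCABCB  (len 3215)

1546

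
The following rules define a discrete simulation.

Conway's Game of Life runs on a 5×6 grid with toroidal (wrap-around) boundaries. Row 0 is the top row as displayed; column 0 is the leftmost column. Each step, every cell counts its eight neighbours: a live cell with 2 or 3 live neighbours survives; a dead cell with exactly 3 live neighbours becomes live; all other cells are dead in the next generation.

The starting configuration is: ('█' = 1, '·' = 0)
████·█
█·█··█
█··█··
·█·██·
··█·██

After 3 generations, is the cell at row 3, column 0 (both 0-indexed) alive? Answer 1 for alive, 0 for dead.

t=0: ████·█
█·█··█
█··█··
·█·██·
··█·██
t=1: ······
······
█··█··
██····
······
t=2: ······
······
██····
██····
······
t=3: ······
······
██····
██····
······

1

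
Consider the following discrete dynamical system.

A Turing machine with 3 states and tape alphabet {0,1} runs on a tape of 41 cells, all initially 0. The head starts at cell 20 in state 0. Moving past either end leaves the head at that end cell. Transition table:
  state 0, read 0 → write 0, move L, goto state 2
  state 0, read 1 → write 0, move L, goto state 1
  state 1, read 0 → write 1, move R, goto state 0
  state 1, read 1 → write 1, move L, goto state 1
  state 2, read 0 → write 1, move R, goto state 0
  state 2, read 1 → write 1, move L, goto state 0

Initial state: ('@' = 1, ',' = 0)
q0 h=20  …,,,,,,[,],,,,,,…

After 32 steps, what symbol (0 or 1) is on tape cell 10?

0

[0] q0 h=20  …,,,,,,[,],,,,,,…
[1] q2 h=19  …,,,,,,[,],,,,,,…
[2] q0 h=20  …,,,,,@[,],,,,,,…
[3] q2 h=19  …,,,,,,[@],,,,,,…
[4] q0 h=18  …,,,,,,[,]@,,,,,…
[5] q2 h=17  …,,,,,,[,],@,,,,…
[6] q0 h=18  …,,,,,@[,]@,,,,,…
[7] q2 h=17  …,,,,,,[@],@,,,,…
[8] q0 h=16  …,,,,,,[,]@,@,,,…
[9] q2 h=15  …,,,,,,[,],@,@,,…
[10] q0 h=16  …,,,,,@[,]@,@,,,…
[11] q2 h=15  …,,,,,,[@],@,@,,…
[12] q0 h=14  …,,,,,,[,]@,@,@,…
[13] q2 h=13  …,,,,,,[,],@,@,@…
[14] q0 h=14  …,,,,,@[,]@,@,@,…
[15] q2 h=13  …,,,,,,[@],@,@,@…
[16] q0 h=12  …,,,,,,[,]@,@,@,…
[17] q2 h=11  …,,,,,,[,],@,@,@…
[18] q0 h=12  …,,,,,@[,]@,@,@,…
[19] q2 h=11  …,,,,,,[@],@,@,@…
[20] q0 h=10  …,,,,,,[,]@,@,@,…
[21] q2 h= 9  …,,,,,,[,],@,@,@…
[22] q0 h=10  …,,,,,@[,]@,@,@,…
[23] q2 h= 9  …,,,,,,[@],@,@,@…
[24] q0 h= 8  …,,,,,,[,]@,@,@,…
[25] q2 h= 7  …,,,,,,[,],@,@,@…
[26] q0 h= 8  …,,,,,@[,]@,@,@,…
[27] q2 h= 7  …,,,,,,[@],@,@,@…
[28] q0 h= 6  |,,,,,,[,]@,@,@,…
[29] q2 h= 5  |,,,,,[,],@,@,@…
[30] q0 h= 6  |,,,,,@[,]@,@,@,…
[31] q2 h= 5  |,,,,,[@],@,@,@…
[32] q0 h= 4  |,,,,[,]@,@,@,…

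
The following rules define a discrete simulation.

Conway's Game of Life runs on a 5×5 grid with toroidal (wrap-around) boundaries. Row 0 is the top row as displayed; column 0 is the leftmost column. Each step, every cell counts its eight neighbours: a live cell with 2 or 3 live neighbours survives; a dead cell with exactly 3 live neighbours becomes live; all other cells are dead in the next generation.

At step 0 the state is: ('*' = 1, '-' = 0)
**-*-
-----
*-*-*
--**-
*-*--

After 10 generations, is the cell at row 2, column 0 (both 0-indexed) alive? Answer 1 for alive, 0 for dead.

gen 0: **-*-
-----
*-*-*
--**-
*-*--
gen 1: ***-*
--**-
-**-*
*-*--
*----
gen 2: *-*-*
-----
*---*
*-***
--**-
gen 3: -**-*
-*-*-
**---
*-*--
-----
gen 4: ****-
---**
*---*
*----
*-**-
gen 5: *----
-----
*--*-
*--*-
*--*-
gen 6: ----*
----*
-----
****-
**---
gen 7: ----*
-----
*****
*-*-*
---*-
gen 8: -----
-**--
--*--
-----
*--*-
gen 9: -**--
-**--
-**--
-----
-----
gen 10: -**--
*--*-
-**--
-----
-----

0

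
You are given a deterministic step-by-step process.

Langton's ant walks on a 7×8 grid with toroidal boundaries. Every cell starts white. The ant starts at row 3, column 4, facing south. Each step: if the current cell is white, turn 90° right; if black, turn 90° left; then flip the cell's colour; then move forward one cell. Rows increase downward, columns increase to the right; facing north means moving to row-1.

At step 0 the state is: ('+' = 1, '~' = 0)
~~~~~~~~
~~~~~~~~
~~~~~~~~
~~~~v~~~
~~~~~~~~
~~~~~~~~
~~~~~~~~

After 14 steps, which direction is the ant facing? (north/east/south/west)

0) ~~~~~~~~
~~~~~~~~
~~~~~~~~
~~~~v~~~
~~~~~~~~
~~~~~~~~
~~~~~~~~
1) ~~~~~~~~
~~~~~~~~
~~~~~~~~
~~~<+~~~
~~~~~~~~
~~~~~~~~
~~~~~~~~
2) ~~~~~~~~
~~~~~~~~
~~~^~~~~
~~~++~~~
~~~~~~~~
~~~~~~~~
~~~~~~~~
3) ~~~~~~~~
~~~~~~~~
~~~+>~~~
~~~++~~~
~~~~~~~~
~~~~~~~~
~~~~~~~~
4) ~~~~~~~~
~~~~~~~~
~~~++~~~
~~~+v~~~
~~~~~~~~
~~~~~~~~
~~~~~~~~
5) ~~~~~~~~
~~~~~~~~
~~~++~~~
~~~+~>~~
~~~~~~~~
~~~~~~~~
~~~~~~~~
6) ~~~~~~~~
~~~~~~~~
~~~++~~~
~~~+~+~~
~~~~~v~~
~~~~~~~~
~~~~~~~~
7) ~~~~~~~~
~~~~~~~~
~~~++~~~
~~~+~+~~
~~~~<+~~
~~~~~~~~
~~~~~~~~
8) ~~~~~~~~
~~~~~~~~
~~~++~~~
~~~+^+~~
~~~~++~~
~~~~~~~~
~~~~~~~~
9) ~~~~~~~~
~~~~~~~~
~~~++~~~
~~~++>~~
~~~~++~~
~~~~~~~~
~~~~~~~~
10) ~~~~~~~~
~~~~~~~~
~~~++^~~
~~~++~~~
~~~~++~~
~~~~~~~~
~~~~~~~~
11) ~~~~~~~~
~~~~~~~~
~~~+++>~
~~~++~~~
~~~~++~~
~~~~~~~~
~~~~~~~~
12) ~~~~~~~~
~~~~~~~~
~~~++++~
~~~++~v~
~~~~++~~
~~~~~~~~
~~~~~~~~
13) ~~~~~~~~
~~~~~~~~
~~~++++~
~~~++<+~
~~~~++~~
~~~~~~~~
~~~~~~~~
14) ~~~~~~~~
~~~~~~~~
~~~++^+~
~~~++++~
~~~~++~~
~~~~~~~~
~~~~~~~~

north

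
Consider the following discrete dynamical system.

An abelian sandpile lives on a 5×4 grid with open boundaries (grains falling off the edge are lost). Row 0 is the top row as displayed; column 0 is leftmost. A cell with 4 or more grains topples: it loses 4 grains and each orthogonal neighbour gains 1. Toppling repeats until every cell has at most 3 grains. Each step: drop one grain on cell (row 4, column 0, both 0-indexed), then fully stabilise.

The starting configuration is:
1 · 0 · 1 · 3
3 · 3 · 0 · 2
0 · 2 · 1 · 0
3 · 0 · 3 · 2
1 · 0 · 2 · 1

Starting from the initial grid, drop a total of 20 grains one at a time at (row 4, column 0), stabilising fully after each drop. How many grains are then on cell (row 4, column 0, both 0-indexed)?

0

t=0: 1 · 0 · 1 · 3
3 · 3 · 0 · 2
0 · 2 · 1 · 0
3 · 0 · 3 · 2
1 · 0 · 2 · 1
t=1: 1 · 0 · 1 · 3
3 · 3 · 0 · 2
0 · 2 · 1 · 0
3 · 0 · 3 · 2
2 · 0 · 2 · 1
t=2: 1 · 0 · 1 · 3
3 · 3 · 0 · 2
0 · 2 · 1 · 0
3 · 0 · 3 · 2
3 · 0 · 2 · 1
t=3: 1 · 0 · 1 · 3
3 · 3 · 0 · 2
1 · 2 · 1 · 0
0 · 1 · 3 · 2
1 · 1 · 2 · 1
t=4: 1 · 0 · 1 · 3
3 · 3 · 0 · 2
1 · 2 · 1 · 0
0 · 1 · 3 · 2
2 · 1 · 2 · 1
t=5: 1 · 0 · 1 · 3
3 · 3 · 0 · 2
1 · 2 · 1 · 0
0 · 1 · 3 · 2
3 · 1 · 2 · 1
t=6: 1 · 0 · 1 · 3
3 · 3 · 0 · 2
1 · 2 · 1 · 0
1 · 1 · 3 · 2
0 · 2 · 2 · 1
t=7: 1 · 0 · 1 · 3
3 · 3 · 0 · 2
1 · 2 · 1 · 0
1 · 1 · 3 · 2
1 · 2 · 2 · 1
t=8: 1 · 0 · 1 · 3
3 · 3 · 0 · 2
1 · 2 · 1 · 0
1 · 1 · 3 · 2
2 · 2 · 2 · 1
t=9: 1 · 0 · 1 · 3
3 · 3 · 0 · 2
1 · 2 · 1 · 0
1 · 1 · 3 · 2
3 · 2 · 2 · 1
t=10: 1 · 0 · 1 · 3
3 · 3 · 0 · 2
1 · 2 · 1 · 0
2 · 1 · 3 · 2
0 · 3 · 2 · 1
t=11: 1 · 0 · 1 · 3
3 · 3 · 0 · 2
1 · 2 · 1 · 0
2 · 1 · 3 · 2
1 · 3 · 2 · 1
t=12: 1 · 0 · 1 · 3
3 · 3 · 0 · 2
1 · 2 · 1 · 0
2 · 1 · 3 · 2
2 · 3 · 2 · 1
t=13: 1 · 0 · 1 · 3
3 · 3 · 0 · 2
1 · 2 · 1 · 0
2 · 1 · 3 · 2
3 · 3 · 2 · 1
t=14: 1 · 0 · 1 · 3
3 · 3 · 0 · 2
1 · 2 · 1 · 0
3 · 2 · 3 · 2
1 · 0 · 3 · 1
t=15: 1 · 0 · 1 · 3
3 · 3 · 0 · 2
1 · 2 · 1 · 0
3 · 2 · 3 · 2
2 · 0 · 3 · 1
t=16: 1 · 0 · 1 · 3
3 · 3 · 0 · 2
1 · 2 · 1 · 0
3 · 2 · 3 · 2
3 · 0 · 3 · 1
t=17: 1 · 0 · 1 · 3
3 · 3 · 0 · 2
2 · 2 · 1 · 0
0 · 3 · 3 · 2
1 · 1 · 3 · 1
t=18: 1 · 0 · 1 · 3
3 · 3 · 0 · 2
2 · 2 · 1 · 0
0 · 3 · 3 · 2
2 · 1 · 3 · 1
t=19: 1 · 0 · 1 · 3
3 · 3 · 0 · 2
2 · 2 · 1 · 0
0 · 3 · 3 · 2
3 · 1 · 3 · 1
t=20: 1 · 0 · 1 · 3
3 · 3 · 0 · 2
2 · 2 · 1 · 0
1 · 3 · 3 · 2
0 · 2 · 3 · 1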